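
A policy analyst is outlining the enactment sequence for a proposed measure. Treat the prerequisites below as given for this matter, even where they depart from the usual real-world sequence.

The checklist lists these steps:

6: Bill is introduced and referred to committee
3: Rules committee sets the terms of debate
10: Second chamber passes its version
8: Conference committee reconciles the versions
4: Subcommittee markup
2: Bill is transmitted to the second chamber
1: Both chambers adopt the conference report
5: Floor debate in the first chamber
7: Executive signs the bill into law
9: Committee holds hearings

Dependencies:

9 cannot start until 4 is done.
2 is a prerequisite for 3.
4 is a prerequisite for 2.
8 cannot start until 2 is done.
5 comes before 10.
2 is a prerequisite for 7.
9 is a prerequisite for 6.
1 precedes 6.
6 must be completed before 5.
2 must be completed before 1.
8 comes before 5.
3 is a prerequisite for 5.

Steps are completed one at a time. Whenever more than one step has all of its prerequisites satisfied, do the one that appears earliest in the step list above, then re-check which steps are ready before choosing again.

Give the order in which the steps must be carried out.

4 has no prerequisites → 4 first.
Ready: 2 and 9. 2 is listed earlier → 2.
3, 8, 1 and 7 now also ready, so the ready set is {3, 8, 1, 7, 9}; 3 is listed earlier → 3.
8, 1, 7 and 9 are all available; 8 is listed earlier → 8.
1, 7 and 9 are all available; 1 is listed earlier → 1.
7 and 9 are both available; 7 is listed earlier → 7.
Next only 9 has its prerequisites met → 9.
6 needed 1 and 9, now all done → 6.
5 is the only step now ready → 5.
10 needed 5, now all done → 10.

4 → 2 → 3 → 8 → 1 → 7 → 9 → 6 → 5 → 10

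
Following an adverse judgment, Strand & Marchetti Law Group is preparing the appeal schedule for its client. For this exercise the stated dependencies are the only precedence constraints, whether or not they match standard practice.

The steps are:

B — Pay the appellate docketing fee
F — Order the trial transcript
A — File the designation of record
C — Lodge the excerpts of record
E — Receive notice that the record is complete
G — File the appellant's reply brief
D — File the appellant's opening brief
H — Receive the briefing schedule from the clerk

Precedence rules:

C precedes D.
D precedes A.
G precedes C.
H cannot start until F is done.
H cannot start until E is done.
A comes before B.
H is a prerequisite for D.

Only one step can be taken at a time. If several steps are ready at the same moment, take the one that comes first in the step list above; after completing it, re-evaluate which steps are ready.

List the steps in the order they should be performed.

Nothing is required for F, E and G. F is listed earlier → F first.
Ready: E and G. E is listed earlier → E.
H now also ready, so the ready set is {G, H}; G is listed earlier → G.
C now also ready, so the ready set is {C, H}; C is listed earlier → C.
H is the only step now ready → H.
That leaves D as the only ready step → D.
A needed D, now all done → A.
B needed A, now all done → B.

F E G C H D A B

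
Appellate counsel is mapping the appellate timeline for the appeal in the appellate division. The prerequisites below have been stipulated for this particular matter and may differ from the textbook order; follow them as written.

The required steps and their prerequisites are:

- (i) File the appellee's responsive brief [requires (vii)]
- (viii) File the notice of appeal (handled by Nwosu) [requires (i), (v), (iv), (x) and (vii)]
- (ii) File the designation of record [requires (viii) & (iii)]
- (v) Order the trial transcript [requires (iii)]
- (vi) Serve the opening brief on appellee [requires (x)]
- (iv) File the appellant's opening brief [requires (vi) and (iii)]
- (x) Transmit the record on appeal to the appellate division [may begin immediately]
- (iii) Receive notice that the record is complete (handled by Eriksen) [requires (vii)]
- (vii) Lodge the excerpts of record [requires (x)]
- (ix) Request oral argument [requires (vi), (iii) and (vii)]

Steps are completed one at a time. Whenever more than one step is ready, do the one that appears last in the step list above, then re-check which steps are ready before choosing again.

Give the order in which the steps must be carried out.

Only (x) has no prerequisites, so it is first.
Now (vii) and (vi) have their prerequisites met. (vii) is listed later, so (vii) next.
Ready: (iii), (vi) and (i). (iii) is listed later → (iii).
(vi), (v) and (i) are all available; (vi) is listed later → (vi).
(ix), (iv), (v) and (i) are all available; (ix) is listed later → (ix).
Ready: (iv), (v) and (i). (iv) is listed later → (iv).
Ready: (v) and (i). (v) is listed later → (v).
(i) needed (vii), now all done → (i).
Next only (viii) has its prerequisites met → (viii).
That leaves (ii) as the only ready step → (ii).

(x), (vii), (iii), (vi), (ix), (iv), (v), (i), (viii), (ii)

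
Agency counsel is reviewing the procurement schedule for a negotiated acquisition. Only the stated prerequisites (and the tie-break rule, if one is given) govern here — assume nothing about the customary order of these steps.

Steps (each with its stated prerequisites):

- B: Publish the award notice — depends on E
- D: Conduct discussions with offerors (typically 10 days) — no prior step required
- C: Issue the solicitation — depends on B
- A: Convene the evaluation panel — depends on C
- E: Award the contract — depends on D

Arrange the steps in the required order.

D → E → B → C → A

Only D has no prerequisites, so it is first.
Next only E has its prerequisites met → E.
B needed E, now all done → B.
C is the only step now ready → C.
That leaves A as the only ready step → A.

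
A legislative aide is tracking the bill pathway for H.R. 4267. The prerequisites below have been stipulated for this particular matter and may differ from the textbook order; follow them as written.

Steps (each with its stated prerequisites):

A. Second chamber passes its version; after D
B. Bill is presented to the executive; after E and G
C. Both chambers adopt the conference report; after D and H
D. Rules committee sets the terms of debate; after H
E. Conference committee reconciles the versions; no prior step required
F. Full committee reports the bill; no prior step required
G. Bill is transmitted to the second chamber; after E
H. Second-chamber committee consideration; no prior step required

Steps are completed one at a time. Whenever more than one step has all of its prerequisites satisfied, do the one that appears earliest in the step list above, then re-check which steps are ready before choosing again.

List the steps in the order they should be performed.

Nothing is required for E, F and H. E is listed earlier → E first.
G now also ready, so the ready set is {F, G, H}; F is listed earlier → F.
G and H are both available; G is listed earlier → G.
B and H are both available; B is listed earlier → B.
Next only H has its prerequisites met → H.
D needed H, now all done → D.
Now A and C have their prerequisites met. A is listed earlier, so A next.
Next only C has its prerequisites met → C.

E F G B H D A C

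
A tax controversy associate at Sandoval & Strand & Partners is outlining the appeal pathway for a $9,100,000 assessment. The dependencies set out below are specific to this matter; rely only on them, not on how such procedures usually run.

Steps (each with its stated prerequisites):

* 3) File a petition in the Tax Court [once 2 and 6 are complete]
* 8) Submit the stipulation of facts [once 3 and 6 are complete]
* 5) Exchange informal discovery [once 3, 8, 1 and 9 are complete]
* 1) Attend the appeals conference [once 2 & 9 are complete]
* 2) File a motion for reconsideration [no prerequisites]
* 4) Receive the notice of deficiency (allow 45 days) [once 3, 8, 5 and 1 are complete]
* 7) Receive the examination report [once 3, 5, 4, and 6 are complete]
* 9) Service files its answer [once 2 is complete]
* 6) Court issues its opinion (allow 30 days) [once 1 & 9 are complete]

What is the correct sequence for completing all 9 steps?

2 is the only step with nothing outstanding, so it goes first.
That leaves 9 as the only ready step → 9.
1 needed 2 and 9, now all done → 1.
Next only 6 has its prerequisites met → 6.
3 needed 2 and 6, now all done → 3.
8 is the only step now ready → 8.
5 needed 3, 8, 1 and 9, now all done → 5.
4 needed 3, 8, 5 and 1, now all done → 4.
That leaves 7 as the only ready step → 7.

2, 9, 1, 6, 3, 8, 5, 4, 7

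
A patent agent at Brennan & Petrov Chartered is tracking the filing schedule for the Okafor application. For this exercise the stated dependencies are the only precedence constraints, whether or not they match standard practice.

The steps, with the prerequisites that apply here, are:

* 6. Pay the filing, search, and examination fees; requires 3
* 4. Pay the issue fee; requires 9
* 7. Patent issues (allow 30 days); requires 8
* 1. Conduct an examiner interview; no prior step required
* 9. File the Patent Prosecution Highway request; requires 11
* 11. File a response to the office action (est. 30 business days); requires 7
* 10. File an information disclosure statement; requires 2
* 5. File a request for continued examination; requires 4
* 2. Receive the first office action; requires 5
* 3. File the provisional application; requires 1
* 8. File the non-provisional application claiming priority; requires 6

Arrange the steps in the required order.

1 has no prerequisites → 1 first.
Next only 3 has its prerequisites met → 3.
6 needed 3, now all done → 6.
8 is the only step now ready → 8.
That leaves 7 as the only ready step → 7.
Next only 11 has its prerequisites met → 11.
9 needed 11, now all done → 9.
4 needed 9, now all done → 4.
5 needed 4, now all done → 5.
Next only 2 has its prerequisites met → 2.
10 needed 2, now all done → 10.

1, 3, 6, 8, 7, 11, 9, 4, 5, 2, 10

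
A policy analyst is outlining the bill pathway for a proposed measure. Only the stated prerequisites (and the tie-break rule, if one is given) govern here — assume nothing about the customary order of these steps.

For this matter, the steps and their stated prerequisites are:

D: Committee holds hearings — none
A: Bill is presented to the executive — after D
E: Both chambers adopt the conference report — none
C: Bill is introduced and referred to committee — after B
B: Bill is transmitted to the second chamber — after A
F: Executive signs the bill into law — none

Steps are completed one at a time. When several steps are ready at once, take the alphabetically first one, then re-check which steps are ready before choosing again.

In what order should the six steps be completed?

D, A, B, C, E, F

Nothing is required for D, E and F. D has the earlier label → D first.
A now also ready, so the ready set is {A, E, F}; A has the earlier label → A.
B now also ready, so the ready set is {B, E, F}; B has the earlier label → B.
Now C, E and F have their prerequisites met. C has the earlier label, so C next.
E and F are both available; E has the earlier label → E.
F is the only step now ready → F.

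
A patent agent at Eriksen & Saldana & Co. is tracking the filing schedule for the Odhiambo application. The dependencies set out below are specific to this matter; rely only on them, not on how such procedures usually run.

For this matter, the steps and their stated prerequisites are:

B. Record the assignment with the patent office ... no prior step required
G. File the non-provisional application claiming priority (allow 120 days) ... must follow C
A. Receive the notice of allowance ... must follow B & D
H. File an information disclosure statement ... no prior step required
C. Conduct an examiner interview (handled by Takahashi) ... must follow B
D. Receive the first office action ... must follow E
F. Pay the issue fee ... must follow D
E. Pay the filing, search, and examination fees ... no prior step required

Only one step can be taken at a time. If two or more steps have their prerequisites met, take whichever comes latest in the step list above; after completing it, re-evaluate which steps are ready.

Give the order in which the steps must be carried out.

E, D, F, H, B, C, A, G

E, H and B have no prerequisites; E is listed later, so E is first.
D now also ready, so the ready set is {D, H, B}; D is listed later → D.
Ready: F, H and B. F is listed later → F.
Now H and B have their prerequisites met. H is listed later, so H next.
That leaves B as the only ready step → B.
Ready: C and A. C is listed later → C.
G now also ready, so the ready set is {A, G}; A is listed later → A.
That leaves G as the only ready step → G.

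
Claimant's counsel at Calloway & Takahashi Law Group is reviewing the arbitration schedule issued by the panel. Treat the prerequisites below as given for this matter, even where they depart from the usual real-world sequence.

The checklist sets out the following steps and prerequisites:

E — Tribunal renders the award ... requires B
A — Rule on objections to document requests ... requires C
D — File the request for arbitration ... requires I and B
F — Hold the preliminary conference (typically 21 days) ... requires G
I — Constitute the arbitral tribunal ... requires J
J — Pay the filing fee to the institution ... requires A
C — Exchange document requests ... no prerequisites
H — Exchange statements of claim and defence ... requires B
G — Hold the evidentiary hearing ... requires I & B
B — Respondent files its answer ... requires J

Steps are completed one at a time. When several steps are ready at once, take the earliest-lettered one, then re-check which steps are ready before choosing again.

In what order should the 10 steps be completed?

C, A, J, B, E, H, I, D, G, F

C is the only step with nothing outstanding, so it goes first.
Next only A has its prerequisites met → A.
Next only J has its prerequisites met → J.
Ready: B and I. B has the earlier label → B.
E and H now also ready, so the ready set is {E, H, I}; E has the earlier label → E.
Now H and I have their prerequisites met. H has the earlier label, so H next.
I is the only step now ready → I.
D and G are both available; D has the earlier label → D.
G needed B and I, now all done → G.
That leaves F as the only ready step → F.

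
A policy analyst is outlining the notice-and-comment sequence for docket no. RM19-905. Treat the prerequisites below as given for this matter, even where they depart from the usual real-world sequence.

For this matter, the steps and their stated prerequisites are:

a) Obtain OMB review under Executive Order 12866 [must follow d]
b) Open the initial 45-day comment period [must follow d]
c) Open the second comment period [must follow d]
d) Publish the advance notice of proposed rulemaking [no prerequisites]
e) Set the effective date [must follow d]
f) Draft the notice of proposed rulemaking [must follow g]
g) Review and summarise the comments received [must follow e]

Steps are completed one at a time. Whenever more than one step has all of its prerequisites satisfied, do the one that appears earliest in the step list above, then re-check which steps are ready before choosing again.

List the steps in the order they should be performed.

d, a, b, c, e, g, f

d is the only step with nothing outstanding, so it goes first.
a, b, c and e are all available; a is listed earlier → a.
Now b, c and e have their prerequisites met. b is listed earlier, so b next.
Now c and e have their prerequisites met. c is listed earlier, so c next.
That leaves e as the only ready step → e.
g is the only step now ready → g.
That leaves f as the only ready step → f.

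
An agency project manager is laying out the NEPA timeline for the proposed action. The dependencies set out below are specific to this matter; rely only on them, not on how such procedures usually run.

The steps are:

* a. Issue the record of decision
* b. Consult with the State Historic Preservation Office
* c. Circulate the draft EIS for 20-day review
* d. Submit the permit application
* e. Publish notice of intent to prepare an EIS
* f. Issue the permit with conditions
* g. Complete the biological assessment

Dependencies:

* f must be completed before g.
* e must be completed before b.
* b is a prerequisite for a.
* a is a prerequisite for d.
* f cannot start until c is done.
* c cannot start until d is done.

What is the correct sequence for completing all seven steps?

Only e has no prerequisites, so it is first.
b is the only step now ready → b.
a is the only step now ready → a.
d is the only step now ready → d.
c is the only step now ready → c.
That leaves f as the only ready step → f.
g needed f, now all done → g.

e, b, a, d, c, f, g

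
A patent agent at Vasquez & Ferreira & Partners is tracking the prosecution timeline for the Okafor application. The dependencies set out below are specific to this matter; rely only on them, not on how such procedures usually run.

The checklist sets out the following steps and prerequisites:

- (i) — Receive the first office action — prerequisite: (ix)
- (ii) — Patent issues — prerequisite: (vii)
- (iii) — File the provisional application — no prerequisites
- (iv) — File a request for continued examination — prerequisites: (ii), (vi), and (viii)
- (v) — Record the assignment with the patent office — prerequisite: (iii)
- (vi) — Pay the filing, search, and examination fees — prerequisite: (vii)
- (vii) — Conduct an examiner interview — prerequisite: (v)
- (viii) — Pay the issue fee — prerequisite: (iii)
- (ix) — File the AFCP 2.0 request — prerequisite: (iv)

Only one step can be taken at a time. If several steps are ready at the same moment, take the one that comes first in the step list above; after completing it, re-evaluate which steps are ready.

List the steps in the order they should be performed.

(iii), (v), (vii), (ii), (vi), (viii), (iv), (ix), (i)

(iii) has no prerequisites → (iii) first.
Now (v) and (viii) have their prerequisites met. (v) is listed earlier, so (v) next.
(vii) now also ready, so the ready set is {(vii), (viii)}; (vii) is listed earlier → (vii).
Now (ii), (vi) and (viii) have their prerequisites met. (ii) is listed earlier, so (ii) next.
Now (vi) and (viii) have their prerequisites met. (vi) is listed earlier, so (vi) next.
(viii) is the only step now ready → (viii).
(iv) is the only step now ready → (iv).
(ix) needed (iv), now all done → (ix).
(i) needed (ix), now all done → (i).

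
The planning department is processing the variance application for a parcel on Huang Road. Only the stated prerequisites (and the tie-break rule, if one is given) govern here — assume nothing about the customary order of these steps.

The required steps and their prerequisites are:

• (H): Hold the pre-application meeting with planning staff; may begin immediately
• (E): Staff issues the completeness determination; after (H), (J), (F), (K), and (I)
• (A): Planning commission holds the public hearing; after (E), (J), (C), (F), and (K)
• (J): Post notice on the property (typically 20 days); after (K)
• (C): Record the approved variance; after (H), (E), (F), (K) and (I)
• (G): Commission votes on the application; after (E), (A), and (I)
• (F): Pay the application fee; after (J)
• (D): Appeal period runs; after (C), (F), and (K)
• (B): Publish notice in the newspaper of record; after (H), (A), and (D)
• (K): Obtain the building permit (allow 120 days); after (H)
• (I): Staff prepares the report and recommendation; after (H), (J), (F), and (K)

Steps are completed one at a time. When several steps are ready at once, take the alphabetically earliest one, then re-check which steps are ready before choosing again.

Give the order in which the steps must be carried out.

(H) → (K) → (J) → (F) → (I) → (E) → (C) → (A) → (D) → (B) → (G)

(H) is the only step with nothing outstanding, so it goes first.
(K) needed (H), now all done → (K).
Next only (J) has its prerequisites met → (J).
Next only (F) has its prerequisites met → (F).
(I) needed (F), (H), (J) and (K), now all done → (I).
(E) needed (F), (H), (I), (J) and (K), now all done → (E).
Next only (C) has its prerequisites met → (C).
Ready: (A) and (D). (A) has the earlier label → (A).
(G) now also ready, so the ready set is {(D), (G)}; (D) has the earlier label → (D).
(B) now also ready, so the ready set is {(B), (G)}; (B) has the earlier label → (B).
Next only (G) has its prerequisites met → (G).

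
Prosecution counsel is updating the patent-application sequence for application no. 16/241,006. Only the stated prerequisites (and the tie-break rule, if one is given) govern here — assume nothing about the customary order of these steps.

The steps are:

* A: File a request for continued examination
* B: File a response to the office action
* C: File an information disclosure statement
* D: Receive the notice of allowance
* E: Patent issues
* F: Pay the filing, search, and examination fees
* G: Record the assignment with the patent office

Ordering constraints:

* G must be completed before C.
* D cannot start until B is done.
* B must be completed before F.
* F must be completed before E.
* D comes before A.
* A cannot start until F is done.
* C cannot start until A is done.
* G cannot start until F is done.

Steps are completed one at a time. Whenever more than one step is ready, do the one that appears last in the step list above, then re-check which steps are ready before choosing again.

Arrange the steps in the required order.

B is the only step with nothing outstanding, so it goes first.
Ready: F and D. F is listed later → F.
Now G, E and D have their prerequisites met. G is listed later, so G next.
Ready: E and D. E is listed later → E.
That leaves D as the only ready step → D.
A needed F and D, now all done → A.
C is the only step now ready → C.

B, F, G, E, D, A, C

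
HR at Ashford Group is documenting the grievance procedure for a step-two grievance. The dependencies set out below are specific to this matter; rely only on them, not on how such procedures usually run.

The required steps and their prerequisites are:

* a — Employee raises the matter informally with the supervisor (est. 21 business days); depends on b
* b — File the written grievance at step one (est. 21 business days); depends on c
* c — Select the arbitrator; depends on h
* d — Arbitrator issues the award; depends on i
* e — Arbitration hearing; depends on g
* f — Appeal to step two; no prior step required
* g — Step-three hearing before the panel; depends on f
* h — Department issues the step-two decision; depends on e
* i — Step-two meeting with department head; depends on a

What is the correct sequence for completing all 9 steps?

f g e h c b a i d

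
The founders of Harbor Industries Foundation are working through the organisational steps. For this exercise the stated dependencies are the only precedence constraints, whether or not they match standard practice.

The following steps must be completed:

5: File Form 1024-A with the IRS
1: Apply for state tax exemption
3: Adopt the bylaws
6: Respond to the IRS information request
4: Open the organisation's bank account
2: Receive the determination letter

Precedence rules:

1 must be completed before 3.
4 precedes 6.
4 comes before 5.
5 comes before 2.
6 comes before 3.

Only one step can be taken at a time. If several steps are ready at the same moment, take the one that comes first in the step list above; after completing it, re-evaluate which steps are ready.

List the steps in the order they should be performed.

Nothing is required for 1 and 4. 1 is listed earlier → 1 first.
4 is the only step now ready → 4.
5 and 6 are both available; 5 is listed earlier → 5.
6 and 2 are both available; 6 is listed earlier → 6.
3 now also ready, so the ready set is {3, 2}; 3 is listed earlier → 3.
That leaves 2 as the only ready step → 2.

1, 4, 5, 6, 3, 2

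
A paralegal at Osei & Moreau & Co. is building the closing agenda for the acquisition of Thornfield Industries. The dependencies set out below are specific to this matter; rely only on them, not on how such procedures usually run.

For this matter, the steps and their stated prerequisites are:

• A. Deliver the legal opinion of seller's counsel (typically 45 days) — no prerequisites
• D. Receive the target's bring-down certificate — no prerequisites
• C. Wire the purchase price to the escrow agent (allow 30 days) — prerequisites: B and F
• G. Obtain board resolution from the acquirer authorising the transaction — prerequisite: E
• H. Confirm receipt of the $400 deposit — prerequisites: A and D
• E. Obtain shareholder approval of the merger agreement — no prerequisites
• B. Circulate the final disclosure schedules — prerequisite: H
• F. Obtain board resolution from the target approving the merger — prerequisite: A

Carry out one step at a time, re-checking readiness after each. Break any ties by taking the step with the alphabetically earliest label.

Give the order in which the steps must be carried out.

A → D → E → F → G → H → B → C

Nothing is required for A, D and E. A has the earlier label → A first.
F now also ready, so the ready set is {D, E, F}; D has the earlier label → D.
H now also ready, so the ready set is {E, F, H}; E has the earlier label → E.
G now also ready, so the ready set is {F, G, H}; F has the earlier label → F.
G and H are both available; G has the earlier label → G.
H needed A and D, now all done → H.
B needed H, now all done → B.
Next only C has its prerequisites met → C.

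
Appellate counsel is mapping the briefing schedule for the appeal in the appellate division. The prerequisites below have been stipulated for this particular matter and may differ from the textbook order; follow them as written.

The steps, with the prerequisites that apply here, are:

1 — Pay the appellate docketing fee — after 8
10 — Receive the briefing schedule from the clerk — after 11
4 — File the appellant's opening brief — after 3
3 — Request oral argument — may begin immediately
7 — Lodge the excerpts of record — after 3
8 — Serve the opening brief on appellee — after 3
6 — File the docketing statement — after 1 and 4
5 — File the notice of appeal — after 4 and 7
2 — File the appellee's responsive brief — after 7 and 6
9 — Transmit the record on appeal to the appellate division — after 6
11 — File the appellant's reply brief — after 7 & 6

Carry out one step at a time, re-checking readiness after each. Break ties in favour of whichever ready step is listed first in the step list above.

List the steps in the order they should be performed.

3 is the only step with nothing outstanding, so it goes first.
4, 7 and 8 are all available; 4 is listed earlier → 4.
Now 7 and 8 have their prerequisites met. 7 is listed earlier, so 7 next.
8 and 5 are both available; 8 is listed earlier → 8.
1 now also ready, so the ready set is {1, 5}; 1 is listed earlier → 1.
6 and 5 are both available; 6 is listed earlier → 6.
Now 5, 2, 9 and 11 have their prerequisites met. 5 is listed earlier, so 5 next.
2, 9 and 11 are all available; 2 is listed earlier → 2.
Now 9 and 11 have their prerequisites met. 9 is listed earlier, so 9 next.
Next only 11 has its prerequisites met → 11.
10 is the only step now ready → 10.

3, 4, 7, 8, 1, 6, 5, 2, 9, 11, 10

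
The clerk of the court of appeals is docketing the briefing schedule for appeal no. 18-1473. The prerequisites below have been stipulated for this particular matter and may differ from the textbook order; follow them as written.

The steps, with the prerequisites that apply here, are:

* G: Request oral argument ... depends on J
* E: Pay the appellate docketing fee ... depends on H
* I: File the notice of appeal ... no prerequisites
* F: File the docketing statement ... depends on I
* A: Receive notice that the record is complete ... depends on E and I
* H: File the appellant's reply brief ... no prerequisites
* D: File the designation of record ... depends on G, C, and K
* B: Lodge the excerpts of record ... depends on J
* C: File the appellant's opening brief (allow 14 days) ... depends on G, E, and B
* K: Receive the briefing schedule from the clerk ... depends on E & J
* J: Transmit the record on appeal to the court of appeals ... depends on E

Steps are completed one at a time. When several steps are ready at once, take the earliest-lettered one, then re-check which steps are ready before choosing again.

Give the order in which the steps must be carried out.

H, E, I, A, F, J, B, G, C, K, D

Nothing is required for H and I. H has the earlier label → H first.
E and I are both available; E has the earlier label → E.
J now also ready, so the ready set is {I, J}; I has the earlier label → I.
A and F now also ready, so the ready set is {A, F, J}; A has the earlier label → A.
Ready: F and J. F has the earlier label → F.
J is the only step now ready → J.
B, G and K are all available; B has the earlier label → B.
G and K are both available; G has the earlier label → G.
Now C and K have their prerequisites met. C has the earlier label, so C next.
K is the only step now ready → K.
D needed C, G and K, now all done → D.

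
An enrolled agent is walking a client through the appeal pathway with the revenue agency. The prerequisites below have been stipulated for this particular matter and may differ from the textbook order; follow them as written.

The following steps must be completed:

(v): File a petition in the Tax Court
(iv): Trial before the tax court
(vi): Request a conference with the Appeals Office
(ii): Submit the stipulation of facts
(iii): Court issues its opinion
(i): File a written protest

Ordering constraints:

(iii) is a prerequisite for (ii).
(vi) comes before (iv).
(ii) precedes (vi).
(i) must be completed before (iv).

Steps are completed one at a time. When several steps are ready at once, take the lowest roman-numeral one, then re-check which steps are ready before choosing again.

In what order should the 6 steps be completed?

Nothing is required for (i), (iii) and (v). (i) has the earlier label → (i) first.
(iii) and (v) are both available; (iii) has the earlier label → (iii).
Now (ii) and (v) have their prerequisites met. (ii) has the earlier label, so (ii) next.
(vi) now also ready, so the ready set is {(v), (vi)}; (v) has the earlier label → (v).
(vi) needed (ii), now all done → (vi).
(iv) is the only step now ready → (iv).

(i), (iii), (ii), (v), (vi), (iv)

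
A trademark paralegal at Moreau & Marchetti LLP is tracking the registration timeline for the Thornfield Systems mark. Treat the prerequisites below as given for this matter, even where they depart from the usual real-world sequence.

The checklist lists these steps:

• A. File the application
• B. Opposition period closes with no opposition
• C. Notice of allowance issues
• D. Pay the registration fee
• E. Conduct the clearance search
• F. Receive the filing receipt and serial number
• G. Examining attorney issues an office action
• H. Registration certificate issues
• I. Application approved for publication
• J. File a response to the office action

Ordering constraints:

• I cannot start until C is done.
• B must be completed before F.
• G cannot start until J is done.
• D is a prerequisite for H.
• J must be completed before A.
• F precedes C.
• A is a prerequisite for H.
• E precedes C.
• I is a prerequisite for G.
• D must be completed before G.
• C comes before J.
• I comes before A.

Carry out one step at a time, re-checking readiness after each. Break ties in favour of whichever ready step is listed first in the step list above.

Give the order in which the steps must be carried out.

B D E F C I J A G H

Nothing is required for B, D and E. B is listed earlier → B first.
Now D, E and F have their prerequisites met. D is listed earlier, so D next.
Now E and F have their prerequisites met. E is listed earlier, so E next.
F is the only step now ready → F.
C is the only step now ready → C.
Ready: I and J. I is listed earlier → I.
That leaves J as the only ready step → J.
Ready: A and G. A is listed earlier → A.
H now also ready, so the ready set is {G, H}; G is listed earlier → G.
That leaves H as the only ready step → H.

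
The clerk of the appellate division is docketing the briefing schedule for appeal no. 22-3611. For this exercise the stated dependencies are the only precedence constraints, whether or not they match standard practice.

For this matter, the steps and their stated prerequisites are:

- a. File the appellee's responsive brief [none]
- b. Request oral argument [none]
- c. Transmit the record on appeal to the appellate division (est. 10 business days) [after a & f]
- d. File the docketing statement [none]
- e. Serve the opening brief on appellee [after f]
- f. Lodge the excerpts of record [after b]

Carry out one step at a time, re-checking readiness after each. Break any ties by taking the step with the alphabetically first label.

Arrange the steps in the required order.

a, b, d, f, c, e

a, b and d have no prerequisites; a has the earlier label, so a is first.
b and d are both available; b has the earlier label → b.
Ready: d and f. d has the earlier label → d.
f is the only step now ready → f.
Ready: c and e. c has the earlier label → c.
e is the only step now ready → e.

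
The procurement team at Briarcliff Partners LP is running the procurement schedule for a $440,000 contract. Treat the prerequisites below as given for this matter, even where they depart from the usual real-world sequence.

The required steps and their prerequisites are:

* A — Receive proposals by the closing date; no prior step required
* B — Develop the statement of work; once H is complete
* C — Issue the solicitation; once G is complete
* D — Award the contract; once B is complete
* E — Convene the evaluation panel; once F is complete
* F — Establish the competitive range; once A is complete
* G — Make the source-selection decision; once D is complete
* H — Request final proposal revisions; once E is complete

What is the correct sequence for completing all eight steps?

A, F, E, H, B, D, G, C

Only A has no prerequisites, so it is first.
F needed A, now all done → F.
E needed F, now all done → E.
That leaves H as the only ready step → H.
Next only B has its prerequisites met → B.
Next only D has its prerequisites met → D.
That leaves G as the only ready step → G.
C is the only step now ready → C.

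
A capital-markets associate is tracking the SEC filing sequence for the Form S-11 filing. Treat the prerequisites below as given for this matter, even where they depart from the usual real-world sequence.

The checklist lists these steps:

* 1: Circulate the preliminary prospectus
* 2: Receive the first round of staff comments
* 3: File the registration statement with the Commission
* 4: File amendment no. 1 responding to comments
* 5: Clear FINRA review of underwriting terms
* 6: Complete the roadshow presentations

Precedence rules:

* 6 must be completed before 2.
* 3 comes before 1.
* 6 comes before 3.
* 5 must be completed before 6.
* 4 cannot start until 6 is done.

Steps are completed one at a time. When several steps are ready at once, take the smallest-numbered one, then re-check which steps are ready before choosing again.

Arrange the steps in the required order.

5 → 6 → 2 → 3 → 1 → 4

Only 5 has no prerequisites, so it is first.
6 needed 5, now all done → 6.
Now 2, 3 and 4 have their prerequisites met. 2 has the earlier label, so 2 next.
Ready: 3 and 4. 3 has the earlier label → 3.
1 now also ready, so the ready set is {1, 4}; 1 has the earlier label → 1.
That leaves 4 as the only ready step → 4.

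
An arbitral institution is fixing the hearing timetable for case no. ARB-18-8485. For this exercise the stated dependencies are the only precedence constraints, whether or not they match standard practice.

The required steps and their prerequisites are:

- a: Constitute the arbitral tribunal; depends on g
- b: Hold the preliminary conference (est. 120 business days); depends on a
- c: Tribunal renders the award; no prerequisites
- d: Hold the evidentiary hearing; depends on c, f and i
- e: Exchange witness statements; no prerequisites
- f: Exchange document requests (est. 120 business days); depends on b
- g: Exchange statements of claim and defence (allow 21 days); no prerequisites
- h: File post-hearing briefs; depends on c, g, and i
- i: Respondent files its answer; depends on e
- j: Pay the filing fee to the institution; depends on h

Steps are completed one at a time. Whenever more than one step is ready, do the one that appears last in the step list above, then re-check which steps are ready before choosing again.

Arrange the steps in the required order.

g e i c h j a b f d

Nothing is required for g, e and c. g is listed later → g first.
e, c and a are all available; e is listed later → e.
i now also ready, so the ready set is {i, c, a}; i is listed later → i.
Ready: c and a. c is listed later → c.
h now also ready, so the ready set is {h, a}; h is listed later → h.
j now also ready, so the ready set is {j, a}; j is listed later → j.
a needed g, now all done → a.
Next only b has its prerequisites met → b.
f needed b, now all done → f.
That leaves d as the only ready step → d.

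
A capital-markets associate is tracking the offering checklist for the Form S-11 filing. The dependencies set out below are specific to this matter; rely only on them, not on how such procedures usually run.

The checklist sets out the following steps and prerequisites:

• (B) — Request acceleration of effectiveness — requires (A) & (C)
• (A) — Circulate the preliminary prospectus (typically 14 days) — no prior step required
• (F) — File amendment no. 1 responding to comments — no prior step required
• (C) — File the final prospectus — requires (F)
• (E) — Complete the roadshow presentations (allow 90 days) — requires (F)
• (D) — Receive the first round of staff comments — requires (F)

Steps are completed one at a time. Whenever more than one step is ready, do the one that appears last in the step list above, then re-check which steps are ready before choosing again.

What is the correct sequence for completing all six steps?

Nothing is required for (F) and (A). (F) is listed later → (F) first.
Now (D), (E), (C) and (A) have their prerequisites met. (D) is listed later, so (D) next.
(E), (C) and (A) are all available; (E) is listed later → (E).
Ready: (C) and (A). (C) is listed later → (C).
(A) is the only step now ready → (A).
That leaves (B) as the only ready step → (B).

(F) (D) (E) (C) (A) (B)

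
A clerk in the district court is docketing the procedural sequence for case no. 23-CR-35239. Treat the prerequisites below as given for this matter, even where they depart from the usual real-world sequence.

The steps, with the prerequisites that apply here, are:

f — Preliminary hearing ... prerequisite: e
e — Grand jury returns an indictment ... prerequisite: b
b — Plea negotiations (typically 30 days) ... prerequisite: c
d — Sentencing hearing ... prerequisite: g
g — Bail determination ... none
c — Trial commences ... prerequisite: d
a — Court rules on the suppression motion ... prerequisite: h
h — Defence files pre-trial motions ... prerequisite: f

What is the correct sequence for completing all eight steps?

g has no prerequisites → g first.
That leaves d as the only ready step → d.
That leaves c as the only ready step → c.
That leaves b as the only ready step → b.
That leaves e as the only ready step → e.
Next only f has its prerequisites met → f.
That leaves h as the only ready step → h.
Next only a has its prerequisites met → a.

g, d, c, b, e, f, h, a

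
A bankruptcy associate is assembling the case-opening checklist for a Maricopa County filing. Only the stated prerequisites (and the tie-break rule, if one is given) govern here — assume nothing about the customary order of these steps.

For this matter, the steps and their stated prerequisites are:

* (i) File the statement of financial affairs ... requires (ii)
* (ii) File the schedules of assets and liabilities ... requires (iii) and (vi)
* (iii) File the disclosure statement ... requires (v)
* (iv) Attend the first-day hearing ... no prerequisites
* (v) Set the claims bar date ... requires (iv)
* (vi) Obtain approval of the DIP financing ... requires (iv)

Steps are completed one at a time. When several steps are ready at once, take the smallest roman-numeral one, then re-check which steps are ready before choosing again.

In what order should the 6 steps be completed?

(iv) (v) (iii) (vi) (ii) (i)

Only (iv) has no prerequisites, so it is first.
Ready: (v) and (vi). (v) has the earlier label → (v).
Ready: (iii) and (vi). (iii) has the earlier label → (iii).
(vi) is the only step now ready → (vi).
That leaves (ii) as the only ready step → (ii).
That leaves (i) as the only ready step → (i).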